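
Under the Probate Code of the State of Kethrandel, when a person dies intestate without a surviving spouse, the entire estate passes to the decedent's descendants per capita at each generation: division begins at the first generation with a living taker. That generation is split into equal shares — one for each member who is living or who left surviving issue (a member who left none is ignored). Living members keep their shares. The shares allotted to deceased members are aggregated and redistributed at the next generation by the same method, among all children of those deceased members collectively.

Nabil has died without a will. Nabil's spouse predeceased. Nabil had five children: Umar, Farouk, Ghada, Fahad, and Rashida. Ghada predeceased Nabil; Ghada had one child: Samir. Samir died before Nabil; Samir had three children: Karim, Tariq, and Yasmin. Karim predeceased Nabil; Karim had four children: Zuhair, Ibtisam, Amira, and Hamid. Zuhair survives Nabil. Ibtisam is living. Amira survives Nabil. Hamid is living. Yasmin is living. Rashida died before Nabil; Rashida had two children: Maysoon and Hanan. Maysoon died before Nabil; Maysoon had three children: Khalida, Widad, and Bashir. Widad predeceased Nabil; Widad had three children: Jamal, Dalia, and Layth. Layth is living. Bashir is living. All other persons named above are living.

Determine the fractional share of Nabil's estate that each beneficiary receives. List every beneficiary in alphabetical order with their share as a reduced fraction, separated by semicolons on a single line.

Amira 4/315; Bashir 2/45; Dalia 4/315; Fahad 1/5; Farouk 1/5; Hamid 4/315; Hanan 2/15; Ibtisam 4/315; Jamal 4/315; Khalida 2/45; Layth 4/315; Tariq 2/45; Umar 1/5; Yasmin 2/45; Zuhair 4/315

There is no surviving spouse, so the entire estate passes to Nabil's descendants per capita at each generation.
At generation 1 (Umar, Farouk, Ghada, Fahad, Rashida) there are 5 shares of (1)/5 = 1/5 each.
Living: Umar, Farouk, and Fahad — each takes 1/5.
Deceased: Ghada and Rashida. Their combined 2/5 is pooled and carried to generation 2.
At generation 2 (Samir, Maysoon, Hanan) there are 3 shares of (2/5)/3 = 2/15 each.
Living: Hanan — each takes 2/15.
Deceased: Samir and Maysoon. Their combined 4/15 is pooled and carried to generation 3.
At generation 3 (Karim, Tariq, Yasmin, Khalida, Widad, Bashir) there are 6 shares of (4/15)/6 = 2/45 each.
Living: Tariq, Yasmin, Khalida, and Bashir — each takes 2/45.
Deceased: Karim and Widad. Their combined 4/45 is pooled and carried to generation 4.
At generation 4 (Zuhair, Ibtisam, Amira, Hamid, Jamal, Dalia, Layth) there are 7 shares of (4/45)/7 = 4/315 each.
Living: Zuhair, Ibtisam, Amira, Hamid, Jamal, Dalia, and Layth — each takes 4/315.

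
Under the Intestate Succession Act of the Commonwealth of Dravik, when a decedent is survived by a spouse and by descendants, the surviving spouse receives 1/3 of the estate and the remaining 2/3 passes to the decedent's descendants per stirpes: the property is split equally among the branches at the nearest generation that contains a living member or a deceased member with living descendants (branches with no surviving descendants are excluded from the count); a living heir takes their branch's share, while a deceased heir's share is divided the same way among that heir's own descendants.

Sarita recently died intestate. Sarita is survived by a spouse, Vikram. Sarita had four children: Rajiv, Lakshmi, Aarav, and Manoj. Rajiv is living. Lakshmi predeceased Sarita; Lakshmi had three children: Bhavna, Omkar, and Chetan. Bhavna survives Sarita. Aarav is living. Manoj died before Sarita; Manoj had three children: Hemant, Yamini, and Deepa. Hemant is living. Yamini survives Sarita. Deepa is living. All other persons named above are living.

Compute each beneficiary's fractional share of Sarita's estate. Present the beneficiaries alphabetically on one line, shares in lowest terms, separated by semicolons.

Aarav 1/6; Bhavna 1/18; Chetan 1/18; Deepa 1/18; Hemant 1/18; Omkar 1/18; Rajiv 1/6; Vikram 1/3; Yamini 1/18

Vikram, as surviving spouse, takes 1/3.
The remaining 2/3 passes to Sarita's descendants per stirpes.
The 2/3 is divided into 4 equal shares of 1/6 among Rajiv, Lakshmi, Aarav, Manoj.
Rajiv is living and takes 1/6.
Lakshmi predeceased; the 1/6 allotted to Lakshmi's branch passes to Lakshmi's issue by representation.
The 1/6 is divided into 3 equal shares of 1/18 among Bhavna, Omkar, Chetan.
Bhavna is living and takes 1/18.
Omkar is living and takes 1/18.
Chetan is living and takes 1/18.
Aarav is living and takes 1/6.
Manoj predeceased; the 1/6 allotted to Manoj's branch passes to Manoj's issue by representation.
The 1/6 is divided into 3 equal shares of 1/18 among Hemant, Yamini, Deepa.
Hemant is living and takes 1/18.
Yamini is living and takes 1/18.
Deepa is living and takes 1/18.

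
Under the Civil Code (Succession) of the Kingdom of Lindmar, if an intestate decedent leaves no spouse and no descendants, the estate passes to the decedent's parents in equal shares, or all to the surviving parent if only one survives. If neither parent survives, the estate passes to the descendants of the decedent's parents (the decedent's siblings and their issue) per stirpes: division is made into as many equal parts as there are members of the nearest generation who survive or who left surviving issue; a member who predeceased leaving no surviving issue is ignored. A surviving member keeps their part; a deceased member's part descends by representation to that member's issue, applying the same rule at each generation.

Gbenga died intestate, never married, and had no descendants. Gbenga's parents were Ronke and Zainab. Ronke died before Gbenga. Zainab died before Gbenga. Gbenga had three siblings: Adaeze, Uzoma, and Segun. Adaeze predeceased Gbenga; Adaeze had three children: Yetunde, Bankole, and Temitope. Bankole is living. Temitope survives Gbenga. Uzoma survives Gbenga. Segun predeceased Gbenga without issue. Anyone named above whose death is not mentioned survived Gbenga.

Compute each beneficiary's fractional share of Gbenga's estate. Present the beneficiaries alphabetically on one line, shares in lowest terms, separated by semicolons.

Neither parent survives and there are no descendants, so the estate passes to Gbenga's siblings and their issue per stirpes.
Segun left no surviving issue, so that branch lapses and is disregarded.
The estate is divided into 2 equal shares of 1/2 among Adaeze, Uzoma.
Adaeze predeceased; the 1/2 allotted to Adaeze's branch passes to Adaeze's issue by representation.
The 1/2 is divided into 3 equal shares of 1/6 among Yetunde, Bankole, Temitope.
Yetunde is living and takes 1/6.
Bankole is living and takes 1/6.
Temitope is living and takes 1/6.
Uzoma is living and takes 1/2.

Bankole 1/6; Temitope 1/6; Uzoma 1/2; Yetunde 1/6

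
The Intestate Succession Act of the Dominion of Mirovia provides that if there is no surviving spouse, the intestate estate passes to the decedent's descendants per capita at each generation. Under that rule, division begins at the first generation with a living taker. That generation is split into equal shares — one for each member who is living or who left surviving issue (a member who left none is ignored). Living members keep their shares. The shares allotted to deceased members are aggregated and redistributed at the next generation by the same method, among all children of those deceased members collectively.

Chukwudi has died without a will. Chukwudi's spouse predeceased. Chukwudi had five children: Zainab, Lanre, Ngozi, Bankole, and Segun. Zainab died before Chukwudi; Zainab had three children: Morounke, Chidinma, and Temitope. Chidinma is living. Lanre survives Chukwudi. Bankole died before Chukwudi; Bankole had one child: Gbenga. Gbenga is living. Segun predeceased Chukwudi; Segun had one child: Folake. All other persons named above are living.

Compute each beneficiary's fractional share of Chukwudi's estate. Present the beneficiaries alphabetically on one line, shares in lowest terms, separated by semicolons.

Chidinma 3/25; Folake 3/25; Gbenga 3/25; Lanre 1/5; Morounke 3/25; Ngozi 1/5; Temitope 3/25

There is no surviving spouse, so the entire estate passes to Chukwudi's descendants per capita at each generation.
At generation 1 (Zainab, Lanre, Ngozi, Bankole, Segun) there are 5 shares of (1)/5 = 1/5 each.
Living: Lanre and Ngozi — each takes 1/5.
Deceased: Zainab, Bankole, and Segun. Their combined 3/5 is pooled and carried to generation 2.
At generation 2 (Morounke, Chidinma, Temitope, Gbenga, Folake) there are 5 shares of (3/5)/5 = 3/25 each.
Living: Morounke, Chidinma, Temitope, Gbenga, and Folake — each takes 3/25.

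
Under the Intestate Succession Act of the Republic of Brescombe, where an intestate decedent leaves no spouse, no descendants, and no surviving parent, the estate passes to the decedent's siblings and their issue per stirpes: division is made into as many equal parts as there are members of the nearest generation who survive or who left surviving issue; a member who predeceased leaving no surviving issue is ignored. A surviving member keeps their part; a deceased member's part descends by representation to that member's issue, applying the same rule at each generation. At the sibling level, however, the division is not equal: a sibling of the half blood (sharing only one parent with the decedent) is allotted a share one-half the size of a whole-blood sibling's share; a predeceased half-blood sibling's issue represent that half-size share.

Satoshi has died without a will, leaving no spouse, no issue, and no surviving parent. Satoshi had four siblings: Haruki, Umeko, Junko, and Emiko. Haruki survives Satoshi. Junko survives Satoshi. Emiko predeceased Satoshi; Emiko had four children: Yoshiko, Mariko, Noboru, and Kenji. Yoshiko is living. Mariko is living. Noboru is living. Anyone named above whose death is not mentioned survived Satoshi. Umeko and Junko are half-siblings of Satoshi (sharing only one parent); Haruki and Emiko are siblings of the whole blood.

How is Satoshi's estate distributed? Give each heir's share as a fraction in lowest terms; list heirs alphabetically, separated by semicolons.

No spouse, descendants, or parent survives, so the estate passes to Satoshi's siblings per stirpes.
Half-blood siblings count for one-half the weight of whole-blood siblings at the initial division.
Dividing 1 in proportion to weights (total weight 3): Haruki (weight 1) → 1/3; Umeko (weight 1/2) → 1/6; Junko (weight 1/2) → 1/6; Emiko (weight 1) → 1/3.
Haruki is living and takes 1/3.
Umeko is living and takes 1/6.
Junko is living and takes 1/6.
Emiko predeceased; the 1/3 allotted to Emiko's branch passes to Emiko's issue by representation.
The 1/3 is divided into 4 equal shares of 1/12 among Yoshiko, Mariko, Noboru, Kenji.
Yoshiko is living and takes 1/12.
Mariko is living and takes 1/12.
Noboru is living and takes 1/12.
Kenji is living and takes 1/12.

Haruki 1/3; Junko 1/6; Kenji 1/12; Mariko 1/12; Noboru 1/12; Umeko 1/6; Yoshiko 1/12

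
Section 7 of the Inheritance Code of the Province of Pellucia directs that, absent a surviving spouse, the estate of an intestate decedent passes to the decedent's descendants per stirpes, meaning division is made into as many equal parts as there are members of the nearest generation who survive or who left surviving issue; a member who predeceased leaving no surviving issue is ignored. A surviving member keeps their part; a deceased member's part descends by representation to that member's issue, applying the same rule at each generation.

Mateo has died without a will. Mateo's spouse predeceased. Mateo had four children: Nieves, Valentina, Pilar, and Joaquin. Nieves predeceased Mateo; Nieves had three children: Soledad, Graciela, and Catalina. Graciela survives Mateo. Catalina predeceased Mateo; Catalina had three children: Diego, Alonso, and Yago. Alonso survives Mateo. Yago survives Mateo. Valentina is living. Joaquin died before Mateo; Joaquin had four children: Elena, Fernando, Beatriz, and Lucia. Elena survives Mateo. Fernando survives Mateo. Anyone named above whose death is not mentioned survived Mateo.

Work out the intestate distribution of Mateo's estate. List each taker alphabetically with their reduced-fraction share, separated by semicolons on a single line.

There is no surviving spouse, so the entire estate passes to Mateo's descendants per stirpes.
The estate is divided into 4 equal shares of 1/4 among Nieves, Valentina, Pilar, Joaquin.
Nieves predeceased; the 1/4 allotted to Nieves's branch passes to Nieves's issue by representation.
The 1/4 is divided into 3 equal shares of 1/12 among Soledad, Graciela, Catalina.
Soledad is living and takes 1/12.
Graciela is living and takes 1/12.
Catalina predeceased; the 1/12 allotted to Catalina's branch passes to Catalina's issue by representation.
The 1/12 is divided into 3 equal shares of 1/36 among Diego, Alonso, Yago.
Diego is living and takes 1/36.
Alonso is living and takes 1/36.
Yago is living and takes 1/36.
Valentina is living and takes 1/4.
Pilar is living and takes 1/4.
Joaquin predeceased; the 1/4 allotted to Joaquin's branch passes to Joaquin's issue by representation.
The 1/4 is divided into 4 equal shares of 1/16 among Elena, Fernando, Beatriz, Lucia.
Elena is living and takes 1/16.
Fernando is living and takes 1/16.
Beatriz is living and takes 1/16.
Lucia is living and takes 1/16.

Alonso 1/36; Beatriz 1/16; Diego 1/36; Elena 1/16; Fernando 1/16; Graciela 1/12; Lucia 1/16; Pilar 1/4; Soledad 1/12; Valentina 1/4; Yago 1/36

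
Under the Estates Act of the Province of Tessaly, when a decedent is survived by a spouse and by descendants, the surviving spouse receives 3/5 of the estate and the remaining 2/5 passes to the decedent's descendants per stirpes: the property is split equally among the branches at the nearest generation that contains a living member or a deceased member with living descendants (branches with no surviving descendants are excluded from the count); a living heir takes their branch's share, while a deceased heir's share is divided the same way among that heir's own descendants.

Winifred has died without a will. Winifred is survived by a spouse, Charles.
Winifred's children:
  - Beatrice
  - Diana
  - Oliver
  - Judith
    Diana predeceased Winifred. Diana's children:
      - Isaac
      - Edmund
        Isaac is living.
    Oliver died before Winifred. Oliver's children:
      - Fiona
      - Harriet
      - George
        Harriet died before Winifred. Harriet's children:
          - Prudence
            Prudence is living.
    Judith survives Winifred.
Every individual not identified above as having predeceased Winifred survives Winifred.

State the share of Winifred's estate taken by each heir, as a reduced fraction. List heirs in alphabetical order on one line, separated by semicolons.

Charles, as surviving spouse, takes 3/5.
The remaining 2/5 passes to Winifred's descendants per stirpes.
The 2/5 is divided into 4 equal shares of 1/10 among Beatrice, Diana, Oliver, Judith.
Beatrice is living and takes 1/10.
Diana predeceased; the 1/10 allotted to Diana's branch passes to Diana's issue by representation.
The 1/10 is divided into 2 equal shares of 1/20 among Isaac, Edmund.
Isaac is living and takes 1/20.
Edmund is living and takes 1/20.
Oliver predeceased; the 1/10 allotted to Oliver's branch passes to Oliver's issue by representation.
The 1/10 is divided into 3 equal shares of 1/30 among Fiona, Harriet, George.
Fiona is living and takes 1/30.
Harriet predeceased; the 1/30 allotted to Harriet's branch passes to Harriet's issue by representation.
Prudence is the sole taker at this level and receives the full 1/30.
George is living and takes 1/30.
Judith is living and takes 1/10.

Beatrice 1/10; Charles 3/5; Edmund 1/20; Fiona 1/30; George 1/30; Isaac 1/20; Judith 1/10; Prudence 1/30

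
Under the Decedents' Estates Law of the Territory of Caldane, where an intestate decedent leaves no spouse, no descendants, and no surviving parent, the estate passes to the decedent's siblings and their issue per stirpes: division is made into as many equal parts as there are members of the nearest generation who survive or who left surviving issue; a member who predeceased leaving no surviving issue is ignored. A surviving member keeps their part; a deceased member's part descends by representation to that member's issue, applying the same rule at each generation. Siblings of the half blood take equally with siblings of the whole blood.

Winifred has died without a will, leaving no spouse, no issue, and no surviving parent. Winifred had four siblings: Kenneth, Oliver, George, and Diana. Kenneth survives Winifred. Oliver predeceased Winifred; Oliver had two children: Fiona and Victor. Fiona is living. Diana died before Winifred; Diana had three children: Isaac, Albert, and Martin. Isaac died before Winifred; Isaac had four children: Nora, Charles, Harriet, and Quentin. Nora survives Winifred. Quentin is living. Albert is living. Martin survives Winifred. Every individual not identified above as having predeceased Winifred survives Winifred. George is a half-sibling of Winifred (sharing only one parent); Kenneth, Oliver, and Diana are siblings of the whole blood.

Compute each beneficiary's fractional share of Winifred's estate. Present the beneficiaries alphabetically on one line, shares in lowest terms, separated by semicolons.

No spouse, descendants, or parent survives, so the estate passes to Winifred's siblings per stirpes.
Half-blood and whole-blood siblings take equally under the stated rule.
The estate is divided into 4 equal shares of 1/4 among Kenneth, Oliver, George, Diana.
Kenneth is living and takes 1/4.
Oliver predeceased; the 1/4 allotted to Oliver's branch passes to Oliver's issue by representation.
The 1/4 is divided into 2 equal shares of 1/8 among Fiona, Victor.
Fiona is living and takes 1/8.
Victor is living and takes 1/8.
George is living and takes 1/4.
Diana predeceased; the 1/4 allotted to Diana's branch passes to Diana's issue by representation.
The 1/4 is divided into 3 equal shares of 1/12 among Isaac, Albert, Martin.
Isaac predeceased; the 1/12 allotted to Isaac's branch passes to Isaac's issue by representation.
The 1/12 is divided into 4 equal shares of 1/48 among Nora, Charles, Harriet, Quentin.
Nora is living and takes 1/48.
Charles is living and takes 1/48.
Harriet is living and takes 1/48.
Quentin is living and takes 1/48.
Albert is living and takes 1/12.
Martin is living and takes 1/12.

Albert 1/12; Charles 1/48; Fiona 1/8; George 1/4; Harriet 1/48; Kenneth 1/4; Martin 1/12; Nora 1/48; Quentin 1/48; Victor 1/8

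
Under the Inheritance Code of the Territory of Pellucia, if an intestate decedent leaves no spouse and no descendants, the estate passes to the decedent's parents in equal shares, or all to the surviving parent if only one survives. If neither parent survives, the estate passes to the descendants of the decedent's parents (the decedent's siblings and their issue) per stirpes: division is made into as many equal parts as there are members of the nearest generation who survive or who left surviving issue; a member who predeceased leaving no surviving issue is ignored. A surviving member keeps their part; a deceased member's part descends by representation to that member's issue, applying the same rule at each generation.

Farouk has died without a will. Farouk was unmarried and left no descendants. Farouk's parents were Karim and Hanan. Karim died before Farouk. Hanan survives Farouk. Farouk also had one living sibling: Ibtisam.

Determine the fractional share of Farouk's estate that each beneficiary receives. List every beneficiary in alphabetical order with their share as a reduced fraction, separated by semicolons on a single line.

Hanan 1

Only one parent, Hanan, survives, so Hanan takes the entire estate. The siblings take nothing because a surviving parent has priority.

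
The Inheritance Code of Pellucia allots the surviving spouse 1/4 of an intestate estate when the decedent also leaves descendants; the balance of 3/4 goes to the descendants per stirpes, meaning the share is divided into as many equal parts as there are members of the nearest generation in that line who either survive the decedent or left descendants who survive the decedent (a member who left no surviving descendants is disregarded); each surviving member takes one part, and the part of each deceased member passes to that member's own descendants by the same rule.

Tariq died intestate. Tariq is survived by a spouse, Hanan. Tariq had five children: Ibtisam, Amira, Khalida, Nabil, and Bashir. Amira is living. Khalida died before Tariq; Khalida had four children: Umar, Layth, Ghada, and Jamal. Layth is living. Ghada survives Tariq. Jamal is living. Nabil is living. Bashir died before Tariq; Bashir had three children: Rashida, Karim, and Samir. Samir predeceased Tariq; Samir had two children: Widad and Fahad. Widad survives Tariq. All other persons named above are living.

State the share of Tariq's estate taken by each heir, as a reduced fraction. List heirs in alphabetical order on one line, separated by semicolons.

Hanan, as surviving spouse, takes 1/4.
The remaining 3/4 passes to Tariq's descendants per stirpes.
The 3/4 is divided into 5 equal shares of 3/20 among Ibtisam, Amira, Khalida, Nabil, Bashir.
Ibtisam is living and takes 3/20.
Amira is living and takes 3/20.
Khalida predeceased; the 3/20 allotted to Khalida's branch passes to Khalida's issue by representation.
The 3/20 is divided into 4 equal shares of 3/80 among Umar, Layth, Ghada, Jamal.
Umar is living and takes 3/80.
Layth is living and takes 3/80.
Ghada is living and takes 3/80.
Jamal is living and takes 3/80.
Nabil is living and takes 3/20.
Bashir predeceased; the 3/20 allotted to Bashir's branch passes to Bashir's issue by representation.
The 3/20 is divided into 3 equal shares of 1/20 among Rashida, Karim, Samir.
Rashida is living and takes 1/20.
Karim is living and takes 1/20.
Samir predeceased; the 1/20 allotted to Samir's branch passes to Samir's issue by representation.
The 1/20 is divided into 2 equal shares of 1/40 among Widad, Fahad.
Widad is living and takes 1/40.
Fahad is living and takes 1/40.

Amira 3/20; Fahad 1/40; Ghada 3/80; Hanan 1/4; Ibtisam 3/20; Jamal 3/80; Karim 1/20; Layth 3/80; Nabil 3/20; Rashida 1/20; Umar 3/80; Widad 1/40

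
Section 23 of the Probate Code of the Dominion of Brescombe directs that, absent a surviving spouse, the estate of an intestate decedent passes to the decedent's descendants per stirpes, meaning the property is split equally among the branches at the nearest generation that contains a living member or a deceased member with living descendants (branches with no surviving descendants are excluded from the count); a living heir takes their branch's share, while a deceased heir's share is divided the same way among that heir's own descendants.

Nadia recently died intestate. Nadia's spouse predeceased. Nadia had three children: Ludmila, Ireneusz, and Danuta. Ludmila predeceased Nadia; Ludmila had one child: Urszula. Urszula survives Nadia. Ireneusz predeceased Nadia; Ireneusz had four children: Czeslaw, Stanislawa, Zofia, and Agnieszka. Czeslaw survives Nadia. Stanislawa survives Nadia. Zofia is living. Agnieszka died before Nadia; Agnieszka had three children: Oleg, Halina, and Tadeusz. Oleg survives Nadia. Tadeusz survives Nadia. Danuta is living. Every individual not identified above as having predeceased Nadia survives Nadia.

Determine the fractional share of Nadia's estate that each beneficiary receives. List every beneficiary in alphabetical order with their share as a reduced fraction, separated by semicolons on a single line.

Czeslaw 1/12; Danuta 1/3; Halina 1/36; Oleg 1/36; Stanislawa 1/12; Tadeusz 1/36; Urszula 1/3; Zofia 1/12

There is no surviving spouse, so the entire estate passes to Nadia's descendants per stirpes.
The estate is divided into 3 equal shares of 1/3 among Ludmila, Ireneusz, Danuta.
Ludmila predeceased; the 1/3 allotted to Ludmila's branch passes to Ludmila's issue by representation.
Urszula is the sole taker at this level and receives the full 1/3.
Ireneusz predeceased; the 1/3 allotted to Ireneusz's branch passes to Ireneusz's issue by representation.
The 1/3 is divided into 4 equal shares of 1/12 among Czeslaw, Stanislawa, Zofia, Agnieszka.
Czeslaw is living and takes 1/12.
Stanislawa is living and takes 1/12.
Zofia is living and takes 1/12.
Agnieszka predeceased; the 1/12 allotted to Agnieszka's branch passes to Agnieszka's issue by representation.
The 1/12 is divided into 3 equal shares of 1/36 among Oleg, Halina, Tadeusz.
Oleg is living and takes 1/36.
Halina is living and takes 1/36.
Tadeusz is living and takes 1/36.
Danuta is living and takes 1/3.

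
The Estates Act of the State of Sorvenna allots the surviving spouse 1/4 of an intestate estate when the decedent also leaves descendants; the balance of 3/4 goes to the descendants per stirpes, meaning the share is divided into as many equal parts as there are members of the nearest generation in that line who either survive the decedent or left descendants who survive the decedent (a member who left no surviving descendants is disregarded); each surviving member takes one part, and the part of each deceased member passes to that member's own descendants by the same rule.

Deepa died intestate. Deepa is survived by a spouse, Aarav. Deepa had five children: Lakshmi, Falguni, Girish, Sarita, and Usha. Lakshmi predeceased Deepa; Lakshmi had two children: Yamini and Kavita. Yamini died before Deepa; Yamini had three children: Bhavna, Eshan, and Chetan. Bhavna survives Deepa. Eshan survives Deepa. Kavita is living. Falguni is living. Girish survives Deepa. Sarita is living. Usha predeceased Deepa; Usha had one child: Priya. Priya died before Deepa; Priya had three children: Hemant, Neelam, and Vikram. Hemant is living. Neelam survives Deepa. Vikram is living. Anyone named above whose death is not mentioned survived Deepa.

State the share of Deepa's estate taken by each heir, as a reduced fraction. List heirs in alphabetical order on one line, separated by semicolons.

Aarav 1/4; Bhavna 1/40; Chetan 1/40; Eshan 1/40; Falguni 3/20; Girish 3/20; Hemant 1/20; Kavita 3/40; Neelam 1/20; Sarita 3/20; Vikram 1/20

Aarav, as surviving spouse, takes 1/4.
The remaining 3/4 passes to Deepa's descendants per stirpes.
The 3/4 is divided into 5 equal shares of 3/20 among Lakshmi, Falguni, Girish, Sarita, Usha.
Lakshmi predeceased; the 3/20 allotted to Lakshmi's branch passes to Lakshmi's issue by representation.
The 3/20 is divided into 2 equal shares of 3/40 among Yamini, Kavita.
Yamini predeceased; the 3/40 allotted to Yamini's branch passes to Yamini's issue by representation.
The 3/40 is divided into 3 equal shares of 1/40 among Bhavna, Eshan, Chetan.
Bhavna is living and takes 1/40.
Eshan is living and takes 1/40.
Chetan is living and takes 1/40.
Kavita is living and takes 3/40.
Falguni is living and takes 3/20.
Girish is living and takes 3/20.
Sarita is living and takes 3/20.
Usha predeceased; the 3/20 allotted to Usha's branch passes to Usha's issue by representation.
Priya's line is the sole branch at this level, so the full 3/20 passes to Priya's issue by representation.
The 3/20 is divided into 3 equal shares of 1/20 among Hemant, Neelam, Vikram.
Hemant is living and takes 1/20.
Neelam is living and takes 1/20.
Vikram is living and takes 1/20.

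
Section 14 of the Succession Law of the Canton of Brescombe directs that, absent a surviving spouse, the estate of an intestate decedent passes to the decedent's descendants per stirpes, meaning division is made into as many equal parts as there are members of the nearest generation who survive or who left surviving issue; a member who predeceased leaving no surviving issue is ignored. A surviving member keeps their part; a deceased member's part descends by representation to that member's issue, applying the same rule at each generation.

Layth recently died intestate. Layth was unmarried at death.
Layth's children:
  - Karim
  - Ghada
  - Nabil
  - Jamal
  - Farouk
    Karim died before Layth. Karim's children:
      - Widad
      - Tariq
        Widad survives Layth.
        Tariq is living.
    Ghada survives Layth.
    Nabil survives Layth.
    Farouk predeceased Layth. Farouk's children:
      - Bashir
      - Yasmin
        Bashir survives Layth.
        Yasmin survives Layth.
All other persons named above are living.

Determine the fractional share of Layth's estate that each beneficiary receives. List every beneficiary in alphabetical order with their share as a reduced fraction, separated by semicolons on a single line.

There is no surviving spouse, so the entire estate passes to Layth's descendants per stirpes.
The estate is divided into 5 equal shares of 1/5 among Karim, Ghada, Nabil, Jamal, Farouk.
Karim predeceased; the 1/5 allotted to Karim's branch passes to Karim's issue by representation.
The 1/5 is divided into 2 equal shares of 1/10 among Widad, Tariq.
Widad is living and takes 1/10.
Tariq is living and takes 1/10.
Ghada is living and takes 1/5.
Nabil is living and takes 1/5.
Jamal is living and takes 1/5.
Farouk predeceased; the 1/5 allotted to Farouk's branch passes to Farouk's issue by representation.
The 1/5 is divided into 2 equal shares of 1/10 among Bashir, Yasmin.
Bashir is living and takes 1/10.
Yasmin is living and takes 1/10.

Bashir 1/10; Ghada 1/5; Jamal 1/5; Nabil 1/5; Tariq 1/10; Widad 1/10; Yasmin 1/10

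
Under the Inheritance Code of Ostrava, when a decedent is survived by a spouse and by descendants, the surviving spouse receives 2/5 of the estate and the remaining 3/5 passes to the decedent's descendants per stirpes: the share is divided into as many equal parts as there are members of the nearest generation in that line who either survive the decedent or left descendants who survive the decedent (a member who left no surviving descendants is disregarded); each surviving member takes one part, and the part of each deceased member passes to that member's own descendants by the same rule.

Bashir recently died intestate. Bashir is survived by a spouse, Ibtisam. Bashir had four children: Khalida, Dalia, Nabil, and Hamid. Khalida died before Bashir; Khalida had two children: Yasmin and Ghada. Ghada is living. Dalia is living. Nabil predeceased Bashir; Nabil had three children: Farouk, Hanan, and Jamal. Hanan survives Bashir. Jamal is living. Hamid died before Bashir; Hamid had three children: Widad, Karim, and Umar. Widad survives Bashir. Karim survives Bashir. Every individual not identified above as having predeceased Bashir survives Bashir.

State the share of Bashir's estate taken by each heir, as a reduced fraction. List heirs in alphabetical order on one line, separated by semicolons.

Ibtisam, as surviving spouse, takes 2/5.
The remaining 3/5 passes to Bashir's descendants per stirpes.
The 3/5 is divided into 4 equal shares of 3/20 among Khalida, Dalia, Nabil, Hamid.
Khalida predeceased; the 3/20 allotted to Khalida's branch passes to Khalida's issue by representation.
The 3/20 is divided into 2 equal shares of 3/40 among Yasmin, Ghada.
Yasmin is living and takes 3/40.
Ghada is living and takes 3/40.
Dalia is living and takes 3/20.
Nabil predeceased; the 3/20 allotted to Nabil's branch passes to Nabil's issue by representation.
The 3/20 is divided into 3 equal shares of 1/20 among Farouk, Hanan, Jamal.
Farouk is living and takes 1/20.
Hanan is living and takes 1/20.
Jamal is living and takes 1/20.
Hamid predeceased; the 3/20 allotted to Hamid's branch passes to Hamid's issue by representation.
The 3/20 is divided into 3 equal shares of 1/20 among Widad, Karim, Umar.
Widad is living and takes 1/20.
Karim is living and takes 1/20.
Umar is living and takes 1/20.

Dalia 3/20; Farouk 1/20; Ghada 3/40; Hanan 1/20; Ibtisam 2/5; Jamal 1/20; Karim 1/20; Umar 1/20; Widad 1/20; Yasmin 3/40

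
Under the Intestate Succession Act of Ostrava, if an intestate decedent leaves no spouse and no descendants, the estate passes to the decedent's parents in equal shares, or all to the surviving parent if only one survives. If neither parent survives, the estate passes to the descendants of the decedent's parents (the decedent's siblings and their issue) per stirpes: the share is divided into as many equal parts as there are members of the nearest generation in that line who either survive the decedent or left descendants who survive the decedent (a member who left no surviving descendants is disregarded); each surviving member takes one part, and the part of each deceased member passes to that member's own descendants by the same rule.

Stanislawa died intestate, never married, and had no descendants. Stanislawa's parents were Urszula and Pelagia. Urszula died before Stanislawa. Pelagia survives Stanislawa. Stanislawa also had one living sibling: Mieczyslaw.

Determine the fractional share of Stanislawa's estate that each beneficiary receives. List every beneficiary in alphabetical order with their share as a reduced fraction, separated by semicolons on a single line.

Pelagia 1

Only one parent, Pelagia, survives, so Pelagia takes the entire estate. The siblings take nothing because a surviving parent has priority.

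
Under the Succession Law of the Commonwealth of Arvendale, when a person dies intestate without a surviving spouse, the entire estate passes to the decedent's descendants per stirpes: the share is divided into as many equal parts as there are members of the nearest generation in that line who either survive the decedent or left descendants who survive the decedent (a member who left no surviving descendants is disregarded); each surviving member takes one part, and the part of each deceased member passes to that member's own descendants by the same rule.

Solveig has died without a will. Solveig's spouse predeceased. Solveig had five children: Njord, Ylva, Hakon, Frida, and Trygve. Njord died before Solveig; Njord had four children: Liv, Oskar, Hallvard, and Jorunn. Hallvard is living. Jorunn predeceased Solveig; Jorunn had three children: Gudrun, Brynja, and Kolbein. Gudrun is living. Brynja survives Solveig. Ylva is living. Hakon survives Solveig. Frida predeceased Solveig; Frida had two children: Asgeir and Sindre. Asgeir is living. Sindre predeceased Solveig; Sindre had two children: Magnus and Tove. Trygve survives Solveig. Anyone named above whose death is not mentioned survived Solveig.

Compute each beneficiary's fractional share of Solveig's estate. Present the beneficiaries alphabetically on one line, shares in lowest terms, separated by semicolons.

Asgeir 1/10; Brynja 1/60; Gudrun 1/60; Hakon 1/5; Hallvard 1/20; Kolbein 1/60; Liv 1/20; Magnus 1/20; Oskar 1/20; Tove 1/20; Trygve 1/5; Ylva 1/5

There is no surviving spouse, so the entire estate passes to Solveig's descendants per stirpes.
The estate is divided into 5 equal shares of 1/5 among Njord, Ylva, Hakon, Frida, Trygve.
Njord predeceased; the 1/5 allotted to Njord's branch passes to Njord's issue by representation.
The 1/5 is divided into 4 equal shares of 1/20 among Liv, Oskar, Hallvard, Jorunn.
Liv is living and takes 1/20.
Oskar is living and takes 1/20.
Hallvard is living and takes 1/20.
Jorunn predeceased; the 1/20 allotted to Jorunn's branch passes to Jorunn's issue by representation.
The 1/20 is divided into 3 equal shares of 1/60 among Gudrun, Brynja, Kolbein.
Gudrun is living and takes 1/60.
Brynja is living and takes 1/60.
Kolbein is living and takes 1/60.
Ylva is living and takes 1/5.
Hakon is living and takes 1/5.
Frida predeceased; the 1/5 allotted to Frida's branch passes to Frida's issue by representation.
The 1/5 is divided into 2 equal shares of 1/10 among Asgeir, Sindre.
Asgeir is living and takes 1/10.
Sindre predeceased; the 1/10 allotted to Sindre's branch passes to Sindre's issue by representation.
The 1/10 is divided into 2 equal shares of 1/20 among Magnus, Tove.
Magnus is living and takes 1/20.
Tove is living and takes 1/20.
Trygve is living and takes 1/5.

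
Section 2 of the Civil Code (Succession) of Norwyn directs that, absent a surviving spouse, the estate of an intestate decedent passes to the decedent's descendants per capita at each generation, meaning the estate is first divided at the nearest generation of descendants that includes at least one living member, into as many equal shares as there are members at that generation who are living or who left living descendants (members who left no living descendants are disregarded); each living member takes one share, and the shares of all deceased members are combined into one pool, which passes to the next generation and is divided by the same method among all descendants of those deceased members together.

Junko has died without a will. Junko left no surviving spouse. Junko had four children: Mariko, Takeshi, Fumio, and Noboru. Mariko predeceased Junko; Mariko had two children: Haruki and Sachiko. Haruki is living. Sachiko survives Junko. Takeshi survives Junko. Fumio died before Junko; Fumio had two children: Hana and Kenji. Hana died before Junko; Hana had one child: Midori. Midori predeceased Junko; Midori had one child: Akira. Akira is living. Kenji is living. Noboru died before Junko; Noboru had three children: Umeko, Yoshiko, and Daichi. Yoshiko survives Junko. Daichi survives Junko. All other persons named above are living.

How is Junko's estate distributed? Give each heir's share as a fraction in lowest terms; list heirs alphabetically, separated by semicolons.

Akira 3/28; Daichi 3/28; Haruki 3/28; Kenji 3/28; Sachiko 3/28; Takeshi 1/4; Umeko 3/28; Yoshiko 3/28

There is no surviving spouse, so the entire estate passes to Junko's descendants per capita at each generation.
At generation 1 (Mariko, Takeshi, Fumio, Noboru) there are 4 shares of (1)/4 = 1/4 each.
Living: Takeshi — each takes 1/4.
Deceased: Mariko, Fumio, and Noboru. Their combined 3/4 is pooled and carried to generation 2.
At generation 2 (Haruki, Sachiko, Hana, Kenji, Umeko, Yoshiko, Daichi) there are 7 shares of (3/4)/7 = 3/28 each.
Living: Haruki, Sachiko, Kenji, Umeko, Yoshiko, and Daichi — each takes 3/28.
Deceased: Hana. That 3/28 share is carried to generation 3.
At generation 3 (Midori) there are 1 shares of (3/28)/1 = 3/28 each.
Deceased: Midori. That 3/28 share is carried to generation 4.
At generation 4 (Akira) there are 1 shares of (3/28)/1 = 3/28 each.
Living: Akira — each takes 3/28.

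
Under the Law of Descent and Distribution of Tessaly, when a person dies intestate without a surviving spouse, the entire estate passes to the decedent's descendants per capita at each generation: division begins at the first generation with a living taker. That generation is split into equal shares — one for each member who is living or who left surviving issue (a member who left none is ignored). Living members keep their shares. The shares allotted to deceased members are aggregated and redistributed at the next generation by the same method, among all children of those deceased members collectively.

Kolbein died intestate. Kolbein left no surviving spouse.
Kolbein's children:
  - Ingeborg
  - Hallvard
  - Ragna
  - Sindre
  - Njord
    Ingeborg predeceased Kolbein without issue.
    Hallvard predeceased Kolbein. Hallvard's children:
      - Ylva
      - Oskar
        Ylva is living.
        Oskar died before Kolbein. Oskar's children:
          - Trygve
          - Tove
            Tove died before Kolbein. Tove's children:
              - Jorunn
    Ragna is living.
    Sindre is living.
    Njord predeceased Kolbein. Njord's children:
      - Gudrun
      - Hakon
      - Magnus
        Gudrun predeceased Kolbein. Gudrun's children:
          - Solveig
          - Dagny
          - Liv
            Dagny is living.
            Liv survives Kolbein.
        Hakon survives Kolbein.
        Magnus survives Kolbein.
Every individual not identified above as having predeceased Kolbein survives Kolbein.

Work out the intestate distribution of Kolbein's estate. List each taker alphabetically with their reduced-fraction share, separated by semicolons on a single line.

Dagny 1/25; Hakon 1/10; Jorunn 1/25; Liv 1/25; Magnus 1/10; Ragna 1/4; Sindre 1/4; Solveig 1/25; Trygve 1/25; Ylva 1/10

There is no surviving spouse, so the entire estate passes to Kolbein's descendants per capita at each generation.
At generation 1 (Hallvard, Ragna, Sindre, Njord) there are 4 shares of (1)/4 = 1/4 each.
Living: Ragna and Sindre — each takes 1/4.
Deceased: Hallvard and Njord. Their combined 1/2 is pooled and carried to generation 2.
At generation 2 (Ylva, Oskar, Gudrun, Hakon, Magnus) there are 5 shares of (1/2)/5 = 1/10 each.
Living: Ylva, Hakon, and Magnus — each takes 1/10.
Deceased: Oskar and Gudrun. Their combined 1/5 is pooled and carried to generation 3.
At generation 3 (Trygve, Tove, Solveig, Dagny, Liv) there are 5 shares of (1/5)/5 = 1/25 each.
Living: Trygve, Solveig, Dagny, and Liv — each takes 1/25.
Deceased: Tove. That 1/25 share is carried to generation 4.
At generation 4 (Jorunn) there are 1 shares of (1/25)/1 = 1/25 each.
Living: Jorunn — each takes 1/25.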